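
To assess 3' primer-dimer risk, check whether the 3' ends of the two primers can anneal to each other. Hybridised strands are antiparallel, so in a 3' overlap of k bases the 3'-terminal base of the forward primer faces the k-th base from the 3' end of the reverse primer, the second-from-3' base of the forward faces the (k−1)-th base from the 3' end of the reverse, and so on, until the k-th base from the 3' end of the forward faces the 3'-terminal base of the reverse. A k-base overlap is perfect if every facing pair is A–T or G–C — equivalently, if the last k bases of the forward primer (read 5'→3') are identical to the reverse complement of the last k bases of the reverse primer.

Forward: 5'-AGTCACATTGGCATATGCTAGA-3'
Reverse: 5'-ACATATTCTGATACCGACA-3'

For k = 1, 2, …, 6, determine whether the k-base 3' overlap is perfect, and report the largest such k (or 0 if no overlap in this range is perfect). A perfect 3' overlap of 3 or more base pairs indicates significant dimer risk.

Longest perfect overlap: 0 complementary base pairs; below the dimer-risk threshold (threshold 3).

Last 6 bases (5'→3') — forward …GCTAGA, reverse …CCGACA.
Reverse complement of the reverse primer's last 6 bases: TGTCGG; its first k bases are the reverse complement of the reverse primer's last k bases, so a perfect k-base overlap needs the forward primer's last k bases to equal them.
Comparing (forward last k vs required): k=1: A vs T ✗; k=2: GA vs TG ✗; k=3: AGA vs TGT ✗; k=4: TAGA vs TGTC ✗; k=5: CTAGA vs TGTCG ✗; k=6: GCTAGA vs TGTCGG ✗.
No overlap length from 1 to 6 is perfect, so the longest perfect 3' overlap is 0.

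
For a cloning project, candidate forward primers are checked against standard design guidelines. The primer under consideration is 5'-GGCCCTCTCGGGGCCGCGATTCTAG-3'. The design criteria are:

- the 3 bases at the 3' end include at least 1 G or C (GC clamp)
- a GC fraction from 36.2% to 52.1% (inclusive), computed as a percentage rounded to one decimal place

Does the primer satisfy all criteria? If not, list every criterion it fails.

Base counts: A=2, T=5, G=9, C=9 (length 25).
GC clamp: 3' end TAG has 1 G/C ✓
GC content: GC 18/25 = 72.0%, outside 36.2–52.1% ✗

Fails: GC content.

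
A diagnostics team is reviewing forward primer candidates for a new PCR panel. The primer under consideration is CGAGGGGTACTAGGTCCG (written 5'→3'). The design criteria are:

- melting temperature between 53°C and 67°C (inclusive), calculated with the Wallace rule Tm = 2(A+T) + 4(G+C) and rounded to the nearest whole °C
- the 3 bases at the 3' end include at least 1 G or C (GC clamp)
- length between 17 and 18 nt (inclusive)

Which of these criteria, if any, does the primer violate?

Meets all criteria.

Base counts: A=3, T=3, G=8, C=4 (length 18).
Tm: Tm = 2·6 + 4·12 = 60°C ✓
GC clamp: 3' end CCG has 3 G/C ✓
length: length 18 ✓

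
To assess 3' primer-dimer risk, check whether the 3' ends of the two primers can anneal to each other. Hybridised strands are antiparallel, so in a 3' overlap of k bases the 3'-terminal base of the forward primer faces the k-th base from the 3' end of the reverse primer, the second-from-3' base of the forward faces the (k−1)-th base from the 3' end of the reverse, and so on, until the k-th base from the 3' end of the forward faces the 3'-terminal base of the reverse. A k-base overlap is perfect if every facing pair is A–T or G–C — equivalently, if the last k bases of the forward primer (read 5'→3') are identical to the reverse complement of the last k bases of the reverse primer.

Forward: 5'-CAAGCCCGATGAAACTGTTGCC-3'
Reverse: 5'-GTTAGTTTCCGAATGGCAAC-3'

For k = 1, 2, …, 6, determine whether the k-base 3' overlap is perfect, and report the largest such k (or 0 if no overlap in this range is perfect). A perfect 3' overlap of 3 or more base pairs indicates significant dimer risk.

Last 6 bases (5'→3') — forward …GTTGCC, reverse …GGCAAC.
Reverse complement of the reverse primer's last 6 bases: GTTGCC; its first k bases are the reverse complement of the reverse primer's last k bases, so a perfect k-base overlap needs the forward primer's last k bases to equal them.
Comparing (forward last k vs required): k=1: C vs G ✗; k=2: CC vs GT ✗; k=3: GCC vs GTT ✗; k=4: TGCC vs GTTG ✗; k=5: TTGCC vs GTTGC ✗; k=6: GTTGCC vs GTTGCC ✓.
Only k = 6 is perfect, so the longest perfect 3' overlap is 6.

Longest perfect overlap: 6 complementary base pairs; significant dimer risk (threshold 3).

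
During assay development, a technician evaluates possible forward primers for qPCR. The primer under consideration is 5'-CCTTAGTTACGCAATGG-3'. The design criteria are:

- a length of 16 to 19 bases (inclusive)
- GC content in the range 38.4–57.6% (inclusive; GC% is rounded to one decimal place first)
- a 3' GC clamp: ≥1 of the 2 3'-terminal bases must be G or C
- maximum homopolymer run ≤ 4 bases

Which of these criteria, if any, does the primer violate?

Base counts: A=4, T=5, G=4, C=4 (length 17).
length: length 17 ✓
GC content: GC 8/17 = 47.1% ✓
GC clamp: 3' end GG has 2 G/C ✓
homopolymer run: longest run = 2 ✓

Meets all criteria.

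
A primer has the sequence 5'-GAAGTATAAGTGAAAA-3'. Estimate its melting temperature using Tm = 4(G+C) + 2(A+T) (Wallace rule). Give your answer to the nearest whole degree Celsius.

40°C

Base counts: A=9, T=3, G=4, C=0 (length 16).
Tm = 2·(9+3) + 4·(4+0) = 2·12 + 4·4 = 24 + 16 = 40°C.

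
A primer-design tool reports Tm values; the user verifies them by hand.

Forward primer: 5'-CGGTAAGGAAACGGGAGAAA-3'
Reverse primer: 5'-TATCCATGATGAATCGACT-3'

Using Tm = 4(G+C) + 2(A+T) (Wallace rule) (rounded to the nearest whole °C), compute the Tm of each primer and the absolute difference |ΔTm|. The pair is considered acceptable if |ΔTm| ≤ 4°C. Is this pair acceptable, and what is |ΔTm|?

Forward: A=9 T=1 G=8 C=2 → Tm = 2·10 + 4·10 = 60°C.
Reverse: A=6 T=6 G=3 C=4 → Tm = 2·12 + 4·7 = 52°C.
|ΔTm| = |60 − 52| = 8°C, > 4°C.

|ΔTm| = 8°C; the pair is not acceptable.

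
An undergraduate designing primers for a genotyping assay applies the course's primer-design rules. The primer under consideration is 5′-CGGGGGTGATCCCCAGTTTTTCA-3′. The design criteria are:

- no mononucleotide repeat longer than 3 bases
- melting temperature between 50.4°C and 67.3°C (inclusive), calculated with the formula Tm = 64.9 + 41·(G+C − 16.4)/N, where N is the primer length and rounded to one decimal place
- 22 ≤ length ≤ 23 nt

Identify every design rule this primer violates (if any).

Fails: homopolymer run.

Base counts: A=3, T=7, G=7, C=6 (length 23).
homopolymer run: longest run = 5, exceeds 3 ✗
Tm: Tm = 64.9 + 41·(13 − 16.4)/23 = 58.8°C ✓
length: length 23 ✓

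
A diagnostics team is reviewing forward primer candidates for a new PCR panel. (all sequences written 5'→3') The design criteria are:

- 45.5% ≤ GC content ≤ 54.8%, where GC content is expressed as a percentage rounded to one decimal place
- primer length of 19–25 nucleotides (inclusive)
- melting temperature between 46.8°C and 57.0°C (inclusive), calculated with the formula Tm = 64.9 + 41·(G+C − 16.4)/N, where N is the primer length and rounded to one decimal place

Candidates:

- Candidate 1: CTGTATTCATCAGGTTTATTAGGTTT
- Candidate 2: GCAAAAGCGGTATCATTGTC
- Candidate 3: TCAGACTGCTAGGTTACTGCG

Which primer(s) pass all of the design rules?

Candidate 1 (26 nt, A=5 T=13 G=5 C=3): GC 8/26 = 30.8%, outside 45.5–54.8% ✗; length 26, outside 19–25 ✗; Tm = 64.9 + 41·(8 − 16.4)/26 = 51.7°C ✓ — fails.
Candidate 2 (20 nt, A=6 T=5 G=5 C=4): GC 9/20 = 45.0%, outside 45.5–54.8% ✗; length 20 ✓; Tm = 64.9 + 41·(9 − 16.4)/20 = 49.7°C ✓ — fails.
Candidate 3 (21 nt, A=4 T=6 G=6 C=5): GC 11/21 = 52.4% ✓; length 21 ✓; Tm = 64.9 + 41·(11 − 16.4)/21 = 54.4°C ✓ — passes.

Candidate 3 only.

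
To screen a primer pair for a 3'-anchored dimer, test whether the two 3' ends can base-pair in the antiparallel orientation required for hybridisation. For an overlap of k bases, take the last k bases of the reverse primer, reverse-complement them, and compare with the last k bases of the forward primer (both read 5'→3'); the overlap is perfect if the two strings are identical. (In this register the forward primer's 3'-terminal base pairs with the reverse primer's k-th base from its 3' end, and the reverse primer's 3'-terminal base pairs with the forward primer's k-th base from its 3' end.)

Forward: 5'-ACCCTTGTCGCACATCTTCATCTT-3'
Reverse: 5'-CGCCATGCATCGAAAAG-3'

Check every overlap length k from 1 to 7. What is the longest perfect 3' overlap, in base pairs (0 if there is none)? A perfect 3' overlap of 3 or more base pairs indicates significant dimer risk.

Last 7 bases (5'→3') — forward …TCATCTT, reverse …CGAAAAG.
Reverse complement of the reverse primer's last 7 bases: CTTTTCG; its first k bases are the reverse complement of the reverse primer's last k bases, so a perfect k-base overlap needs the forward primer's last k bases to equal them.
Comparing (forward last k vs required): k=1: T vs C ✗; k=2: TT vs CT ✗; k=3: CTT vs CTT ✓; k=4: TCTT vs CTTT ✗; k=5: ATCTT vs CTTTT ✗; k=6: CATCTT vs CTTTTC ✗; k=7: TCATCTT vs CTTTTCG ✗.
Only k = 3 is perfect, so the longest perfect 3' overlap is 3.

Longest perfect overlap: 3 complementary base pairs; significant dimer risk (threshold 3).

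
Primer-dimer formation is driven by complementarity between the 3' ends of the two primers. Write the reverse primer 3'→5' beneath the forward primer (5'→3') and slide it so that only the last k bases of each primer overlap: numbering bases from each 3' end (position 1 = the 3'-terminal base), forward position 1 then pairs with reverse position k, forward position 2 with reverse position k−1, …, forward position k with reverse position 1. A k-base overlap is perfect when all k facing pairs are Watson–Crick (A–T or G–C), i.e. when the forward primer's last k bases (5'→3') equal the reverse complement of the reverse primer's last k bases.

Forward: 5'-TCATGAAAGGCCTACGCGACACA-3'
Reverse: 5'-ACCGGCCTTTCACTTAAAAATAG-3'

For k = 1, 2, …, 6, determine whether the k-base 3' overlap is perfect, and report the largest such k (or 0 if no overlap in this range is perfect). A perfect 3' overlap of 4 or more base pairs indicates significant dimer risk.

Last 6 bases (5'→3') — forward …GACACA, reverse …AAATAG.
Reverse complement of the reverse primer's last 6 bases: CTATTT; its first k bases are the reverse complement of the reverse primer's last k bases, so a perfect k-base overlap needs the forward primer's last k bases to equal them.
Comparing (forward last k vs required): k=1: A vs C ✗; k=2: CA vs CT ✗; k=3: ACA vs CTA ✗; k=4: CACA vs CTAT ✗; k=5: ACACA vs CTATT ✗; k=6: GACACA vs CTATTT ✗.
No overlap length from 1 to 6 is perfect, so the longest perfect 3' overlap is 0.

Longest perfect overlap: 0 complementary base pairs; below the dimer-risk threshold (threshold 4).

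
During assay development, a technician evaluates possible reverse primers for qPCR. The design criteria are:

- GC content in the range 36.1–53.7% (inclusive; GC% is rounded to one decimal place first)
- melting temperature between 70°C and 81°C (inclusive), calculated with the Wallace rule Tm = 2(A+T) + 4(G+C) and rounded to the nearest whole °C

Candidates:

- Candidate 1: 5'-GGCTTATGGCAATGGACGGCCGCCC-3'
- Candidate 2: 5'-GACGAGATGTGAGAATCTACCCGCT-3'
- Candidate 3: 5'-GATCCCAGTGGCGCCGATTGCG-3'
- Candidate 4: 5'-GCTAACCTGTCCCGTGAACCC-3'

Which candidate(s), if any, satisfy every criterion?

Candidate 2 only.

Candidate 1 (25 nt, A=4 T=4 G=9 C=8): GC 17/25 = 68.0%, outside 36.1–53.7% ✗; Tm = 2·8 + 4·17 = 84°C, outside 70–81°C ✗ — fails.
Candidate 2 (25 nt, A=7 T=5 G=7 C=6): GC 13/25 = 52.0% ✓; Tm = 2·12 + 4·13 = 76°C ✓ — passes.
Candidate 3 (22 nt, A=3 T=4 G=8 C=7): GC 15/22 = 68.2%, outside 36.1–53.7% ✗; Tm = 2·7 + 4·15 = 74°C ✓ — fails.
Candidate 4 (21 nt, A=4 T=4 G=4 C=9): GC 13/21 = 61.9%, outside 36.1–53.7% ✗; Tm = 2·8 + 4·13 = 68°C, outside 70–81°C ✗ — fails.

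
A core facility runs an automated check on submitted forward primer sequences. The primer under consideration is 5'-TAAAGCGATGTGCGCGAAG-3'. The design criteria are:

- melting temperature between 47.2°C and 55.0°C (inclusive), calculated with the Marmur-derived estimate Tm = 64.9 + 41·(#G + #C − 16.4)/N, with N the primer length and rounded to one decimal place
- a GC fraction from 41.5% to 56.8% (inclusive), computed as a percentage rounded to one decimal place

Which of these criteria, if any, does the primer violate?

Meets all criteria.

Base counts: A=6, T=3, G=7, C=3 (length 19).
Tm: Tm = 64.9 + 41·(10 − 16.4)/19 = 51.1°C ✓
GC content: GC 10/19 = 52.6% ✓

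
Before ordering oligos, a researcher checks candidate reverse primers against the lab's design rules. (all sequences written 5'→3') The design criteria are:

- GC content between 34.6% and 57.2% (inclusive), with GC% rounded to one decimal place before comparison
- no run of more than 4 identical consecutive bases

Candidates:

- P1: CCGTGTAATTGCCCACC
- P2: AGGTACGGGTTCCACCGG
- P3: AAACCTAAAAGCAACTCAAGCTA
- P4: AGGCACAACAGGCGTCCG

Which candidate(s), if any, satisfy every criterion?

P3 only.

P1 (17 nt, A=3 T=4 G=3 C=7): GC 10/17 = 58.8%, outside 34.6–57.2% ✗; longest run = 3 ✓ — fails.
P2 (18 nt, A=3 T=3 G=7 C=5): GC 12/18 = 66.7%, outside 34.6–57.2% ✗; longest run = 3 ✓ — fails.
P3 (23 nt, A=12 T=3 G=2 C=6): GC 8/23 = 34.8% ✓; longest run = 4 ✓ — passes.
P4 (18 nt, A=5 T=1 G=6 C=6): GC 12/18 = 66.7%, outside 34.6–57.2% ✗; longest run = 2 ✓ — fails.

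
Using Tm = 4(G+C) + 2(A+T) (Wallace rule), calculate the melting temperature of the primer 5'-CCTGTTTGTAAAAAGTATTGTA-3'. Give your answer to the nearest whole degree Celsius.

56°C

Base counts: A=7, T=9, G=4, C=2 (length 22).
Tm = 2·(7+9) + 4·(4+2) = 2·16 + 4·6 = 32 + 24 = 56°C.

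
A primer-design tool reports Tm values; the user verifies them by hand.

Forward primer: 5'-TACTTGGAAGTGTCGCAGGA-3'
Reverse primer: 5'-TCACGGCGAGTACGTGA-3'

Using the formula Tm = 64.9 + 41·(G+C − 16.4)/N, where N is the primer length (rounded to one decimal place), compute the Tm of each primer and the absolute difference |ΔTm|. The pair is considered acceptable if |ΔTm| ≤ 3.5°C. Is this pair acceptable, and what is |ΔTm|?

|ΔTm| = 2.3°C; the pair is acceptable.

Forward: G+C = 10, N = 20 → Tm = 64.9 + 41·(10 − 16.4)/20 = 51.8°C.
Reverse: G+C = 10, N = 17 → Tm = 64.9 + 41·(10 − 16.4)/17 = 49.5°C.
|ΔTm| = |51.8 − 49.5| = 2.3°C, ≤ 3.5°C.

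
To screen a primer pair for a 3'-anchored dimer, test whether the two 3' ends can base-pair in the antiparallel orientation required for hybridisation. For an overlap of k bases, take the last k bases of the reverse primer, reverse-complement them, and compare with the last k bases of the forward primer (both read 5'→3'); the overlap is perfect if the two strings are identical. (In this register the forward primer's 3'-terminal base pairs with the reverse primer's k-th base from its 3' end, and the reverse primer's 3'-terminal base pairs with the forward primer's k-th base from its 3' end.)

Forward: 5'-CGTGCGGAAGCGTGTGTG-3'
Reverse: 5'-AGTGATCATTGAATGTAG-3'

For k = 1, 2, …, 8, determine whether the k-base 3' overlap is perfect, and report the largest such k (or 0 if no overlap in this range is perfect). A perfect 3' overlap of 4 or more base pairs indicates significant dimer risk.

Longest perfect overlap: 0 complementary base pairs; below the dimer-risk threshold (threshold 4).

Last 8 bases (5'→3') — forward …CGTGTGTG, reverse …GAATGTAG.
Reverse complement of the reverse primer's last 8 bases: CTACATTC; its first k bases are the reverse complement of the reverse primer's last k bases, so a perfect k-base overlap needs the forward primer's last k bases to equal them.
Comparing (forward last k vs required): k=1: G vs C ✗; k=2: TG vs CT ✗; k=3: GTG vs CTA ✗; k=4: TGTG vs CTAC ✗; k=5: GTGTG vs CTACA ✗; k=6: TGTGTG vs CTACAT ✗; k=7: GTGTGTG vs CTACATT ✗; k=8: CGTGTGTG vs CTACATTC ✗.
No overlap length from 1 to 8 is perfect, so the longest perfect 3' overlap is 0.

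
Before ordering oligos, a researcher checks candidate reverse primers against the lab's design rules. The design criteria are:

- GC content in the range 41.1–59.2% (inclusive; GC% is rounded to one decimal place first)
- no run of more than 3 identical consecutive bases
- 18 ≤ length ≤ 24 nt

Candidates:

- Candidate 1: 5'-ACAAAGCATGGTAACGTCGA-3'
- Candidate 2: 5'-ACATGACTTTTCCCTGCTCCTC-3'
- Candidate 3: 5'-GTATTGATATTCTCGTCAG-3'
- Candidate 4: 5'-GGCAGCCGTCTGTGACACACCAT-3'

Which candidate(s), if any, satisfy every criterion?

Candidate 1 (20 nt, A=8 T=3 G=5 C=4): GC 9/20 = 45.0% ✓; longest run = 3 ✓; length 20 ✓ — passes.
Candidate 2 (22 nt, A=3 T=8 G=2 C=9): GC 11/22 = 50.0% ✓; longest run = 4, exceeds 3 ✗; length 22 ✓ — fails.
Candidate 3 (19 nt, A=4 T=8 G=4 C=3): GC 7/19 = 36.8%, outside 41.1–59.2% ✗; longest run = 2 ✓; length 19 ✓ — fails.
Candidate 4 (23 nt, A=5 T=4 G=6 C=8): GC 14/23 = 60.9%, outside 41.1–59.2% ✗; longest run = 2 ✓; length 23 ✓ — fails.

Candidate 1 only.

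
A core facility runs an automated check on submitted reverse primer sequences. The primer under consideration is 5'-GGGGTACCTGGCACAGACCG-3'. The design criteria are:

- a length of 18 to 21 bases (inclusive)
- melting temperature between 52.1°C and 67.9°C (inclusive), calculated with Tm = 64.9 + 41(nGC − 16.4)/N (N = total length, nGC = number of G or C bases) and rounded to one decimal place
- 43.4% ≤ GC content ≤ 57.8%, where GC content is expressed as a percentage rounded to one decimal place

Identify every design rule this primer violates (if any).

Fails: GC content.

Base counts: A=4, T=2, G=8, C=6 (length 20).
length: length 20 ✓
Tm: Tm = 64.9 + 41·(14 − 16.4)/20 = 60.0°C ✓
GC content: GC 14/20 = 70.0%, outside 43.4–57.8% ✗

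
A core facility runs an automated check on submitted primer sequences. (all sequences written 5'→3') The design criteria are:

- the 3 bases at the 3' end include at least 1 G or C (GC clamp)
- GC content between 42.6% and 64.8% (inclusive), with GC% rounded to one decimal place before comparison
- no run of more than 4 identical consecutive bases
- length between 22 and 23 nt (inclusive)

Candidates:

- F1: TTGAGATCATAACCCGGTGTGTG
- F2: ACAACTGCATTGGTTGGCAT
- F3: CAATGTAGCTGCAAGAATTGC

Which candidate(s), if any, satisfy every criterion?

F1 only.

F1 (23 nt, A=5 T=7 G=7 C=4): 3' end GTG has 2 G/C ✓; GC 11/23 = 47.8% ✓; longest run = 3 ✓; length 23 ✓ — passes.
F2 (20 nt, A=5 T=6 G=5 C=4): 3' end CAT has 1 G/C ✓; GC 9/20 = 45.0% ✓; longest run = 2 ✓; length 20, outside 22–23 ✗ — fails.
F3 (21 nt, A=7 T=5 G=5 C=4): 3' end TGC has 2 G/C ✓; GC 9/21 = 42.9% ✓; longest run = 2 ✓; length 21, outside 22–23 ✗ — fails.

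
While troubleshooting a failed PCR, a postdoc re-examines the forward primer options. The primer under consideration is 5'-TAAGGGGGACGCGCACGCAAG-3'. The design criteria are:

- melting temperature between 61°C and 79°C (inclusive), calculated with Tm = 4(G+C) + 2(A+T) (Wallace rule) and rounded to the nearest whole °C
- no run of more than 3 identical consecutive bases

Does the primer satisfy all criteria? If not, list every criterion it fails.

Base counts: A=6, T=1, G=9, C=5 (length 21).
Tm: Tm = 2·7 + 4·14 = 70°C ✓
homopolymer run: longest run = 5, exceeds 3 ✗

Fails: homopolymer run.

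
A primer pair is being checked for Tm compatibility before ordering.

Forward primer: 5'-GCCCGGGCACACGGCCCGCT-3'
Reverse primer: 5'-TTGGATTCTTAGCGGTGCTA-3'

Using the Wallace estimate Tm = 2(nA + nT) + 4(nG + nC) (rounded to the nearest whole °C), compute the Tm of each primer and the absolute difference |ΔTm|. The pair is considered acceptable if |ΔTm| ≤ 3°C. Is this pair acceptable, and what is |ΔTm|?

|ΔTm| = 16°C; the pair is not acceptable.

Forward: A=2 T=1 G=7 C=10 → Tm = 2·3 + 4·17 = 74°C.
Reverse: A=3 T=8 G=6 C=3 → Tm = 2·11 + 4·9 = 58°C.
|ΔTm| = |74 − 58| = 16°C, > 3°C.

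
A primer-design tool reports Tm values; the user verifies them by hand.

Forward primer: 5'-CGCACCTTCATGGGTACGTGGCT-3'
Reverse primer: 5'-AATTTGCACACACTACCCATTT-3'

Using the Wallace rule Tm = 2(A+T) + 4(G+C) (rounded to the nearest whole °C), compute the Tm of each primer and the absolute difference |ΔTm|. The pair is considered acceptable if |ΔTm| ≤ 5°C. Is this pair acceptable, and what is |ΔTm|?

Forward: A=3 T=6 G=7 C=7 → Tm = 2·9 + 4·14 = 74°C.
Reverse: A=7 T=7 G=1 C=7 → Tm = 2·14 + 4·8 = 60°C.
|ΔTm| = |74 − 60| = 14°C, > 5°C.

|ΔTm| = 14°C; the pair is not acceptable.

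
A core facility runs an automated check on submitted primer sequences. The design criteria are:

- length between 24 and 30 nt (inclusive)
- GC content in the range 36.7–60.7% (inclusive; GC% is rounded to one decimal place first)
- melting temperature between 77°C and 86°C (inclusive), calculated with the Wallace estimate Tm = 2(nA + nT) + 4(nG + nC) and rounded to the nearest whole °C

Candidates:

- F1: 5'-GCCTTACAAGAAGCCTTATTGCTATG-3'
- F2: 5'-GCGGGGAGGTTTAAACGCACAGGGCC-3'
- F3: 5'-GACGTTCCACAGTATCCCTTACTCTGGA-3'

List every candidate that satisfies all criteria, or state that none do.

F1 (26 nt, A=7 T=8 G=5 C=6): length 26 ✓; GC 11/26 = 42.3% ✓; Tm = 2·15 + 4·11 = 74°C, outside 77–86°C ✗ — fails.
F2 (26 nt, A=6 T=3 G=11 C=6): length 26 ✓; GC 17/26 = 65.4%, outside 36.7–60.7% ✗; Tm = 2·9 + 4·17 = 86°C ✓ — fails.
F3 (28 nt, A=6 T=8 G=5 C=9): length 28 ✓; GC 14/28 = 50.0% ✓; Tm = 2·14 + 4·14 = 84°C ✓ — passes.

F3 only.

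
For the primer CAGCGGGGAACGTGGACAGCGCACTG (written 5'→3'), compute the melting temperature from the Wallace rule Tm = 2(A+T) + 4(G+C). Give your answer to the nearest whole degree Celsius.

88°C

Base counts: A=6, T=2, G=11, C=7 (length 26).
Tm = 2·(6+2) + 4·(11+7) = 2·8 + 4·18 = 16 + 72 = 88°C.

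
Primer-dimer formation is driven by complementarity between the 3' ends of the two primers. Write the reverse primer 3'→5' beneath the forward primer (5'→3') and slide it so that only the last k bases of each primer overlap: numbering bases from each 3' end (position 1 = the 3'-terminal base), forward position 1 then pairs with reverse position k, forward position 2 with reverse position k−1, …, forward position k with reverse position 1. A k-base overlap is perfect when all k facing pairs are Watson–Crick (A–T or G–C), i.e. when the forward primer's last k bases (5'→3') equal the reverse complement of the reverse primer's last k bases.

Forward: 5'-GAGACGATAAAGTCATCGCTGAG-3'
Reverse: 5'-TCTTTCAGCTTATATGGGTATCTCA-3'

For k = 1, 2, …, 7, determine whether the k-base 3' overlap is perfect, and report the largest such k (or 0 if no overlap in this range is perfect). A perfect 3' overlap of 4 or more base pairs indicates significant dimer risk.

Last 7 bases (5'→3') — forward …CGCTGAG, reverse …TATCTCA.
Reverse complement of the reverse primer's last 7 bases: TGAGATA; its first k bases are the reverse complement of the reverse primer's last k bases, so a perfect k-base overlap needs the forward primer's last k bases to equal them.
Comparing (forward last k vs required): k=1: G vs T ✗; k=2: AG vs TG ✗; k=3: GAG vs TGA ✗; k=4: TGAG vs TGAG ✓; k=5: CTGAG vs TGAGA ✗; k=6: GCTGAG vs TGAGAT ✗; k=7: CGCTGAG vs TGAGATA ✗.
Only k = 4 is perfect, so the longest perfect 3' overlap is 4.

Longest perfect overlap: 4 complementary base pairs; significant dimer risk (threshold 4).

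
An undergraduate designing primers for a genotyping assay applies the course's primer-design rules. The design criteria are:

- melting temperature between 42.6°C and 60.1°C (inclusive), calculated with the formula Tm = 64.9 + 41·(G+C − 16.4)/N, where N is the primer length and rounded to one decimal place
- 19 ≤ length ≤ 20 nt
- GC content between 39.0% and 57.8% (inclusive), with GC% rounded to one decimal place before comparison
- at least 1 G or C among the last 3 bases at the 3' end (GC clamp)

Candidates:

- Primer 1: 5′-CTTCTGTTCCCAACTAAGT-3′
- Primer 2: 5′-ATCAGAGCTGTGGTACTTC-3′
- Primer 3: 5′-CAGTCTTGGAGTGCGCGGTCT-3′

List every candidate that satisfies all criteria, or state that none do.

Primer 1 (19 nt, A=4 T=7 G=2 C=6): Tm = 64.9 + 41·(8 − 16.4)/19 = 46.8°C ✓; length 19 ✓; GC 8/19 = 42.1% ✓; 3' end AGT has 1 G/C ✓ — passes.
Primer 2 (19 nt, A=4 T=6 G=5 C=4): Tm = 64.9 + 41·(9 − 16.4)/19 = 48.9°C ✓; length 19 ✓; GC 9/19 = 47.4% ✓; 3' end TTC has 1 G/C ✓ — passes.
Primer 3 (21 nt, A=2 T=6 G=8 C=5): Tm = 64.9 + 41·(13 − 16.4)/21 = 58.3°C ✓; length 21, outside 19–20 ✗; GC 13/21 = 61.9%, outside 39.0–57.8% ✗; 3' end TCT has 1 G/C ✓ — fails.

Primer 1 and Primer 2.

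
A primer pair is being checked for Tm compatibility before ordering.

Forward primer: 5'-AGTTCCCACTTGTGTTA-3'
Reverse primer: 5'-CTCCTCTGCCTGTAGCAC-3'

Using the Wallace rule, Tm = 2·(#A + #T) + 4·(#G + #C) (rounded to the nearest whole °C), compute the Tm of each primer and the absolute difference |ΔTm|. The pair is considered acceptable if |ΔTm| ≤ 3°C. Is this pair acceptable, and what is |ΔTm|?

Forward: A=3 T=7 G=3 C=4 → Tm = 2·10 + 4·7 = 48°C.
Reverse: A=2 T=5 G=3 C=8 → Tm = 2·7 + 4·11 = 58°C.
|ΔTm| = |48 − 58| = 10°C, > 3°C.

|ΔTm| = 10°C; the pair is not acceptable.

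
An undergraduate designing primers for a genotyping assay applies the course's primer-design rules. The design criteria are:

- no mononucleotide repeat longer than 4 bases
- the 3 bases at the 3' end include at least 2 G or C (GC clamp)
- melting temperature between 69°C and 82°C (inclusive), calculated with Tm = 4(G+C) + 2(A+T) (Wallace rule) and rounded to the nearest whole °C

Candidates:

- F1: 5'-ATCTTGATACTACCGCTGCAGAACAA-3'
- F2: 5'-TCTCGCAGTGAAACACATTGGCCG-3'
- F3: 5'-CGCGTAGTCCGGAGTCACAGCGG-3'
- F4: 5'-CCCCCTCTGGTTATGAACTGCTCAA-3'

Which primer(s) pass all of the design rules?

F1 (26 nt, A=9 T=6 G=4 C=7): longest run = 2 ✓; 3' end CAA has 1 G/C, need ≥2 ✗; Tm = 2·15 + 4·11 = 74°C ✓ — fails.
F2 (24 nt, A=6 T=5 G=6 C=7): longest run = 3 ✓; 3' end CCG has 3 G/C ✓; Tm = 2·11 + 4·13 = 74°C ✓ — passes.
F3 (23 nt, A=4 T=3 G=9 C=7): longest run = 2 ✓; 3' end CGG has 3 G/C ✓; Tm = 2·7 + 4·16 = 78°C ✓ — passes.
F4 (25 nt, A=5 T=7 G=4 C=9): longest run = 5, exceeds 4 ✗; 3' end CAA has 1 G/C, need ≥2 ✗; Tm = 2·12 + 4·13 = 76°C ✓ — fails.

F2 and F3.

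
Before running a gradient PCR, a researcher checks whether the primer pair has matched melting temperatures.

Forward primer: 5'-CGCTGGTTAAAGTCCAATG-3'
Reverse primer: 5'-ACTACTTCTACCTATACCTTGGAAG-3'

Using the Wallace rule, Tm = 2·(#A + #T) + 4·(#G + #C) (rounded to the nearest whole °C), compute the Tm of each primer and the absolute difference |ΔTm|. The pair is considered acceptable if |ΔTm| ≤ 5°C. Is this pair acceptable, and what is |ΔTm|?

Forward: A=5 T=5 G=5 C=4 → Tm = 2·10 + 4·9 = 56°C.
Reverse: A=7 T=8 G=3 C=7 → Tm = 2·15 + 4·10 = 70°C.
|ΔTm| = |56 − 70| = 14°C, > 5°C.

|ΔTm| = 14°C; the pair is not acceptable.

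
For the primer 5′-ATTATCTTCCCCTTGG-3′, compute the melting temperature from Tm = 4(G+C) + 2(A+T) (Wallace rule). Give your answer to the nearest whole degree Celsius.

Base counts: A=2, T=7, G=2, C=5 (length 16).
Tm = 2·(2+7) + 4·(2+5) = 2·9 + 4·7 = 18 + 28 = 46°C.

46°C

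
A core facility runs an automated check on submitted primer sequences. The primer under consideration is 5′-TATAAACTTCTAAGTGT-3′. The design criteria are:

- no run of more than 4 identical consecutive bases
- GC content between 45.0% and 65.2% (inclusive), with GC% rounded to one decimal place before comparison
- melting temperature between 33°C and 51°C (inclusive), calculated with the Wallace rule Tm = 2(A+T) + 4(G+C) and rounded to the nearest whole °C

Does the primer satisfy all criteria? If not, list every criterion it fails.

Base counts: A=6, T=7, G=2, C=2 (length 17).
homopolymer run: longest run = 3 ✓
GC content: GC 4/17 = 23.5%, outside 45.0–65.2% ✗
Tm: Tm = 2·13 + 4·4 = 42°C ✓

Fails: GC content.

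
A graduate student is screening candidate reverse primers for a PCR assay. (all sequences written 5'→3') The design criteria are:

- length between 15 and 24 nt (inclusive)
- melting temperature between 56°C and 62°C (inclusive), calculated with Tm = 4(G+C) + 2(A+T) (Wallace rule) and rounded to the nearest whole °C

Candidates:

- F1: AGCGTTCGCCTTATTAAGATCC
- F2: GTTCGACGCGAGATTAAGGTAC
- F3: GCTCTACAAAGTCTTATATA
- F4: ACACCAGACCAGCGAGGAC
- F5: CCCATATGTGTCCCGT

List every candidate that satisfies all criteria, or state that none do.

F1 (22 nt, A=5 T=7 G=4 C=6): length 22 ✓; Tm = 2·12 + 4·10 = 64°C, outside 56–62°C ✗ — fails.
F2 (22 nt, A=6 T=5 G=7 C=4): length 22 ✓; Tm = 2·11 + 4·11 = 66°C, outside 56–62°C ✗ — fails.
F3 (20 nt, A=7 T=7 G=2 C=4): length 20 ✓; Tm = 2·14 + 4·6 = 52°C, outside 56–62°C ✗ — fails.
F4 (19 nt, A=7 T=0 G=5 C=7): length 19 ✓; Tm = 2·7 + 4·12 = 62°C ✓ — passes.
F5 (16 nt, A=2 T=5 G=3 C=6): length 16 ✓; Tm = 2·7 + 4·9 = 50°C, outside 56–62°C ✗ — fails.

F4 only.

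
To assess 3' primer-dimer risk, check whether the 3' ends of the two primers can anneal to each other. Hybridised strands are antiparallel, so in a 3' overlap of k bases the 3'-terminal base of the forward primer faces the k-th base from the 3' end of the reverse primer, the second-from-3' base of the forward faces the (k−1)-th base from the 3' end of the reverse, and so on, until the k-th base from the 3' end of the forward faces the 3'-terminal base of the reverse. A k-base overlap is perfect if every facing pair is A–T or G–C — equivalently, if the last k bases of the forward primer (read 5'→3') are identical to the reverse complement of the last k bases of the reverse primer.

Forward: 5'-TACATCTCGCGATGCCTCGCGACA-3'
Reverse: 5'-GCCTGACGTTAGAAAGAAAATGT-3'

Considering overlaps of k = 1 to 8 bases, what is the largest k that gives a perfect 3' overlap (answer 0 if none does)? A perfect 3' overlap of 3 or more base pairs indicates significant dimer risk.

Longest perfect overlap: 3 complementary base pairs; significant dimer risk (threshold 3).

Last 8 bases (5'→3') — forward …TCGCGACA, reverse …GAAAATGT.
Reverse complement of the reverse primer's last 8 bases: ACATTTTC; its first k bases are the reverse complement of the reverse primer's last k bases, so a perfect k-base overlap needs the forward primer's last k bases to equal them.
Comparing (forward last k vs required): k=1: A vs A ✓; k=2: CA vs AC ✗; k=3: ACA vs ACA ✓; k=4: GACA vs ACAT ✗; k=5: CGACA vs ACATT ✗; k=6: GCGACA vs ACATTT ✗; k=7: CGCGACA vs ACATTTT ✗; k=8: TCGCGACA vs ACATTTTC ✗.
Perfect overlaps at k = 1, 3; the largest is 3.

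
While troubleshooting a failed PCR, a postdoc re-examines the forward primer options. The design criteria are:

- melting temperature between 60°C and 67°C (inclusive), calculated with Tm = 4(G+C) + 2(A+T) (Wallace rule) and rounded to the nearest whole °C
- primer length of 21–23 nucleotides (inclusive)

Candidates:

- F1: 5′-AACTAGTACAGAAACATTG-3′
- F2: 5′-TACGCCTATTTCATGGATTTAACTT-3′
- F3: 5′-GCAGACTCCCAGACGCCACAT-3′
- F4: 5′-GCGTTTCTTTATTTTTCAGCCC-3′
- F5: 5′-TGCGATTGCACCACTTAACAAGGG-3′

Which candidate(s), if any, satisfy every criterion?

F4 only.

F1 (19 nt, A=9 T=4 G=3 C=3): Tm = 2·13 + 4·6 = 50°C, outside 60–67°C ✗; length 19, outside 21–23 ✗ — fails.
F2 (25 nt, A=6 T=11 G=3 C=5): Tm = 2·17 + 4·8 = 66°C ✓; length 25, outside 21–23 ✗ — fails.
F3 (21 nt, A=6 T=2 G=4 C=9): Tm = 2·8 + 4·13 = 68°C, outside 60–67°C ✗; length 21 ✓ — fails.
F4 (22 nt, A=2 T=11 G=3 C=6): Tm = 2·13 + 4·9 = 62°C ✓; length 22 ✓ — passes.
F5 (24 nt, A=7 T=5 G=6 C=6): Tm = 2·12 + 4·12 = 72°C, outside 60–67°C ✗; length 24, outside 21–23 ✗ — fails.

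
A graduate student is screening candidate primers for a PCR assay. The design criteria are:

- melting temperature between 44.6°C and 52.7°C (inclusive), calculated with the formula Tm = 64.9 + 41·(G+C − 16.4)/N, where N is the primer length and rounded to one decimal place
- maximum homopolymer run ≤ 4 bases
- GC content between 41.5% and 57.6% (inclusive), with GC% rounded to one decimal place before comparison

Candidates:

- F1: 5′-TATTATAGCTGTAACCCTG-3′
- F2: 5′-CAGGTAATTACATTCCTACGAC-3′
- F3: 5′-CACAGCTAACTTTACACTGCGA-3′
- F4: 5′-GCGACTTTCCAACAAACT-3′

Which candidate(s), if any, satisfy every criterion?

F1 (19 nt, A=5 T=7 G=3 C=4): Tm = 64.9 + 41·(7 − 16.4)/19 = 44.6°C ✓; longest run = 3 ✓; GC 7/19 = 36.8%, outside 41.5–57.6% ✗ — fails.
F2 (22 nt, A=7 T=6 G=3 C=6): Tm = 64.9 + 41·(9 − 16.4)/22 = 51.1°C ✓; longest run = 2 ✓; GC 9/22 = 40.9%, outside 41.5–57.6% ✗ — fails.
F3 (22 nt, A=7 T=5 G=3 C=7): Tm = 64.9 + 41·(10 − 16.4)/22 = 53.0°C, outside 44.6–52.7°C ✗; longest run = 3 ✓; GC 10/22 = 45.5% ✓ — fails.
F4 (18 nt, A=6 T=4 G=2 C=6): Tm = 64.9 + 41·(8 − 16.4)/18 = 45.8°C ✓; longest run = 3 ✓; GC 8/18 = 44.4% ✓ — passes.

F4 only.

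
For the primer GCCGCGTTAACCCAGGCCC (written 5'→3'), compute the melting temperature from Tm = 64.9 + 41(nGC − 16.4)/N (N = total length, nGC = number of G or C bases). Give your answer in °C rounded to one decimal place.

59.7°C

Base counts: A=3, T=2, G=5, C=9; G+C = 14, N = 19.
Tm = 64.9 + 41·(14 − 16.4)/19 = 64.9 + -98.40/19 = 59.7°C.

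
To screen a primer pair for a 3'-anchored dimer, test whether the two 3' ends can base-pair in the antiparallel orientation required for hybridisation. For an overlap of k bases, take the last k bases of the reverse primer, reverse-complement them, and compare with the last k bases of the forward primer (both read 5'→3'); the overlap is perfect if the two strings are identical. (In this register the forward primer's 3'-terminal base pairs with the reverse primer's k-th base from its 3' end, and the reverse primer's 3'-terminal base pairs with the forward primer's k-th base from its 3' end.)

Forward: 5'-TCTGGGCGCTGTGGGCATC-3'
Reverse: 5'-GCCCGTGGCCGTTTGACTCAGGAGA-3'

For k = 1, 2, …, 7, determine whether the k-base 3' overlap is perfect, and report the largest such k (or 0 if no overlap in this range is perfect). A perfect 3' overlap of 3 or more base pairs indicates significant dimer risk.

Longest perfect overlap: 2 complementary base pairs; below the dimer-risk threshold (threshold 3).

Last 7 bases (5'→3') — forward …GGGCATC, reverse …CAGGAGA.
Reverse complement of the reverse primer's last 7 bases: TCTCCTG; its first k bases are the reverse complement of the reverse primer's last k bases, so a perfect k-base overlap needs the forward primer's last k bases to equal them.
Comparing (forward last k vs required): k=1: C vs T ✗; k=2: TC vs TC ✓; k=3: ATC vs TCT ✗; k=4: CATC vs TCTC ✗; k=5: GCATC vs TCTCC ✗; k=6: GGCATC vs TCTCCT ✗; k=7: GGGCATC vs TCTCCTG ✗.
Only k = 2 is perfect, so the longest perfect 3' overlap is 2.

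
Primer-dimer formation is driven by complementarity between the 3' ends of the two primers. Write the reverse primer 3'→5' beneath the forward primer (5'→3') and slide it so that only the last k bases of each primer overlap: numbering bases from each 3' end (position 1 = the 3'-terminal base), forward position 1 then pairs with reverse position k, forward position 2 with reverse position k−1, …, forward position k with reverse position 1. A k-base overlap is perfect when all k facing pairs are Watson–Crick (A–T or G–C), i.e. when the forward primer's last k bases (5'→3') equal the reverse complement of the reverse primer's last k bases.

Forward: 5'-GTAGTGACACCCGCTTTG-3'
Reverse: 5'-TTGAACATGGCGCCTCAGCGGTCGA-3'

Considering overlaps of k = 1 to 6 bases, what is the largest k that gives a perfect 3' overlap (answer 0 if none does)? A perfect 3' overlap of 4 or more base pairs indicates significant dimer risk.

Longest perfect overlap: 0 complementary base pairs; below the dimer-risk threshold (threshold 4).

Last 6 bases (5'→3') — forward …GCTTTG, reverse …GGTCGA.
Reverse complement of the reverse primer's last 6 bases: TCGACC; its first k bases are the reverse complement of the reverse primer's last k bases, so a perfect k-base overlap needs the forward primer's last k bases to equal them.
Comparing (forward last k vs required): k=1: G vs T ✗; k=2: TG vs TC ✗; k=3: TTG vs TCG ✗; k=4: TTTG vs TCGA ✗; k=5: CTTTG vs TCGAC ✗; k=6: GCTTTG vs TCGACC ✗.
No overlap length from 1 to 6 is perfect, so the longest perfect 3' overlap is 0.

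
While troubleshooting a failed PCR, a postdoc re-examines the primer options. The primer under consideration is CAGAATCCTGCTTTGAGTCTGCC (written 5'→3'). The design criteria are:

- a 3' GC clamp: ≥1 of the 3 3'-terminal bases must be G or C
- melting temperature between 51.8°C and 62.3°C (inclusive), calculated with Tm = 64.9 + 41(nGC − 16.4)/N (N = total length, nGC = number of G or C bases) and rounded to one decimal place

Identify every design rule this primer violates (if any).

Meets all criteria.

Base counts: A=4, T=7, G=5, C=7 (length 23).
GC clamp: 3' end GCC has 3 G/C ✓
Tm: Tm = 64.9 + 41·(12 − 16.4)/23 = 57.1°C ✓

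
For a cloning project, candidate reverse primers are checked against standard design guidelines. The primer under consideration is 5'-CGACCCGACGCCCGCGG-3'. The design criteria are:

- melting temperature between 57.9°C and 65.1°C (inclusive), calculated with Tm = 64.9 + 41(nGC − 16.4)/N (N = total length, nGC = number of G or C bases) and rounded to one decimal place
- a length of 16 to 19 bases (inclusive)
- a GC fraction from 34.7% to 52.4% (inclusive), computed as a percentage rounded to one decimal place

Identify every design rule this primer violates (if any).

Fails: GC content.

Base counts: A=2, T=0, G=6, C=9 (length 17).
Tm: Tm = 64.9 + 41·(15 − 16.4)/17 = 61.5°C ✓
length: length 17 ✓
GC content: GC 15/17 = 88.2%, outside 34.7–52.4% ✗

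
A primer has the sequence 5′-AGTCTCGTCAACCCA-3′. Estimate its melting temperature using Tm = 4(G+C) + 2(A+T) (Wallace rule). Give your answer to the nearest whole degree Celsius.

Base counts: A=4, T=3, G=2, C=6 (length 15).
Tm = 2·(4+3) + 4·(2+6) = 2·7 + 4·8 = 14 + 32 = 46°C.

46°C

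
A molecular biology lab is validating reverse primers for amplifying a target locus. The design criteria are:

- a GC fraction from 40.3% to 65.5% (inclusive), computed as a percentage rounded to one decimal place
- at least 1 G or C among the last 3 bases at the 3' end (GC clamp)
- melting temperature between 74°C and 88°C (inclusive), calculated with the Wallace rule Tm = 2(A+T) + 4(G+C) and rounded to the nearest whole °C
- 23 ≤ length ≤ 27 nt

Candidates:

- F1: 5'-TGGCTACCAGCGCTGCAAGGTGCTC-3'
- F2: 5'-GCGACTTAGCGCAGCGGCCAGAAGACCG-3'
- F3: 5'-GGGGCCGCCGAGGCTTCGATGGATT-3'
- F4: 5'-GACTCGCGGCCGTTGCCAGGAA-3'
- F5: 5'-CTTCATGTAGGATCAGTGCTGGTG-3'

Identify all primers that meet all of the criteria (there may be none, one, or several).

F1 only.

F1 (25 nt, A=4 T=5 G=8 C=8): GC 16/25 = 64.0% ✓; 3' end CTC has 2 G/C ✓; Tm = 2·9 + 4·16 = 82°C ✓; length 25 ✓ — passes.
F2 (28 nt, A=7 T=2 G=10 C=9): GC 19/28 = 67.9%, outside 40.3–65.5% ✗; 3' end CCG has 3 G/C ✓; Tm = 2·9 + 4·19 = 94°C, outside 74–88°C ✗; length 28, outside 23–27 ✗ — fails.
F3 (25 nt, A=3 T=5 G=11 C=6): GC 17/25 = 68.0%, outside 40.3–65.5% ✗; 3' end ATT has 0 G/C, need ≥1 ✗; Tm = 2·8 + 4·17 = 84°C ✓; length 25 ✓ — fails.
F4 (22 nt, A=4 T=3 G=8 C=7): GC 15/22 = 68.2%, outside 40.3–65.5% ✗; 3' end GAA has 1 G/C ✓; Tm = 2·7 + 4·15 = 74°C ✓; length 22, outside 23–27 ✗ — fails.
F5 (24 nt, A=4 T=8 G=8 C=4): GC 12/24 = 50.0% ✓; 3' end GTG has 2 G/C ✓; Tm = 2·12 + 4·12 = 72°C, outside 74–88°C ✗; length 24 ✓ — fails.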